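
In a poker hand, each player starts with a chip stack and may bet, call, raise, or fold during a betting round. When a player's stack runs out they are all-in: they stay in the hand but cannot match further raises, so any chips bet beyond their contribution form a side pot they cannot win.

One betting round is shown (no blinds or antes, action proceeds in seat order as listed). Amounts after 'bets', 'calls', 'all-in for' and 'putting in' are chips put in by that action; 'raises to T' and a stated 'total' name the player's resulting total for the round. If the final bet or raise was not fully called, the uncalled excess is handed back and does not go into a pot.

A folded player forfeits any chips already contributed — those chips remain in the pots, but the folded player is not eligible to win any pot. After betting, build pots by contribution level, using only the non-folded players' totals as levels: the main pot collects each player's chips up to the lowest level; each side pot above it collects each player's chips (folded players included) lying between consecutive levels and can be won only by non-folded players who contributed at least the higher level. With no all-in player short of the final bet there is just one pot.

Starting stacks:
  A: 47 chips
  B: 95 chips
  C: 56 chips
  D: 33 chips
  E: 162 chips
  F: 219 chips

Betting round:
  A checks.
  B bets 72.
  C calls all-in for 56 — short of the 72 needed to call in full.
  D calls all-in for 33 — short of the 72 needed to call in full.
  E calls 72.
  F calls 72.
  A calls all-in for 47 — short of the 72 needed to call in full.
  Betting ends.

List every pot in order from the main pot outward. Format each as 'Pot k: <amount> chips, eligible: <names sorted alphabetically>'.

Pot 1: 198 chips, eligible: A, B, C, D, E, F
Pot 2: 70 chips, eligible: A, B, C, E, F
Pot 3: 36 chips, eligible: B, C, E, F
Pot 4: 48 chips, eligible: B, E, F

Derivation:
Contributions: A=47, B=72, C=56, D=33, E=72, F=72
Pot levels (distinct totals of non-folded players): 33, 47, 56, 72
Layer 1-33: 33 each from A, B, C, D, E, F = 33*6 = 198 chips; eligible A, B, C, D, E, F
Layer 34-47: 14 each from A, B, C, E, F = 14*5 = 70 chips; eligible A, B, C, E, F
Layer 48-56: 9 each from B, C, E, F = 9*4 = 36 chips; eligible B, C, E, F
Layer 57-72: 16 each from B, E, F = 16*3 = 48 chips; eligible B, E, F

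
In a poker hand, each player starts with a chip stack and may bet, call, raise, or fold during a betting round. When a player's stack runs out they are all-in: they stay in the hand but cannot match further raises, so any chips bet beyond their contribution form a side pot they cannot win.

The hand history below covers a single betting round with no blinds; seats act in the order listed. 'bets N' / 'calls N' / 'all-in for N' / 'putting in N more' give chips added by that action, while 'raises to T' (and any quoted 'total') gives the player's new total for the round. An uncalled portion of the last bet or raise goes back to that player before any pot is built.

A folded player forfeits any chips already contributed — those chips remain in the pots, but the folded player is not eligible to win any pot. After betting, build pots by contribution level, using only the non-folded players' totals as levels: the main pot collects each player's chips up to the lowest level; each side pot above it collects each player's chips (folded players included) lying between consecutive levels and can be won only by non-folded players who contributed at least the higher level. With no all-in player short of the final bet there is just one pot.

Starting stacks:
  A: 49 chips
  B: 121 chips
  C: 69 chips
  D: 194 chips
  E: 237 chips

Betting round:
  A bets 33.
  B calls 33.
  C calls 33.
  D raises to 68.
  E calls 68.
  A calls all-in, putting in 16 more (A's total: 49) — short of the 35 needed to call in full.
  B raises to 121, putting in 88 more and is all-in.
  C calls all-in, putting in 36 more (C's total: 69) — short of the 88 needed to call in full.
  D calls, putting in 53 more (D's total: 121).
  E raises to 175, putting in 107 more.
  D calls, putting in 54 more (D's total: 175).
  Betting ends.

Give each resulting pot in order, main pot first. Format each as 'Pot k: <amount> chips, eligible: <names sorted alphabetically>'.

Pot 1: 245 chips, eligible: A, B, C, D, E
Pot 2: 80 chips, eligible: B, C, D, E
Pot 3: 156 chips, eligible: B, D, E
Pot 4: 108 chips, eligible: D, E

Derivation:
Contributions: A=49, B=121, C=69, D=175, E=175
Pot levels (distinct totals of non-folded players): 49, 69, 121, 175
Layer 1-49: 49 each from A, B, C, D, E = 49*5 = 245 chips; eligible A, B, C, D, E
Layer 50-69: 20 each from B, C, D, E = 20*4 = 80 chips; eligible B, C, D, E
Layer 70-121: 52 each from B, D, E = 52*3 = 156 chips; eligible B, D, E
Layer 122-175: 54 each from D, E = 54*2 = 108 chips; eligible D, E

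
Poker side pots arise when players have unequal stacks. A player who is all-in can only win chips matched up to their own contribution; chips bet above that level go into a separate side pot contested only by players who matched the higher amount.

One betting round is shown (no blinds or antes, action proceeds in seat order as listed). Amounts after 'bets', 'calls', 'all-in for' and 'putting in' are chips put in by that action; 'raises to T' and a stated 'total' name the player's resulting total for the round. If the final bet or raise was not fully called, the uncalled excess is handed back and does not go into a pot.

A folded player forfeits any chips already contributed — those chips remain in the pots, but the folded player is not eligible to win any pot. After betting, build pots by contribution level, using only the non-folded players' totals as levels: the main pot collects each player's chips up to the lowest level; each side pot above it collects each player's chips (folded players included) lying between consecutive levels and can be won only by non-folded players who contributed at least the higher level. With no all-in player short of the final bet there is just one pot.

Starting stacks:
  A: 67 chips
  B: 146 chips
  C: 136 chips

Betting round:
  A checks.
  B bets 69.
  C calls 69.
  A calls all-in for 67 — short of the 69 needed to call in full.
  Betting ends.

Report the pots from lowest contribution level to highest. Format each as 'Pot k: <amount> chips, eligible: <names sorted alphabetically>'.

Contributions: A=67, B=69, C=69
Pot levels (distinct totals of non-folded players): 67, 69
Layer 1-67: 67 each from A, B, C = 67*3 = 201 chips; eligible A, B, C
Layer 68-69: 2 each from B, C = 2*2 = 4 chips; eligible B, C

Pot 1: 201 chips, eligible: A, B, C
Pot 2: 4 chips, eligible: B, C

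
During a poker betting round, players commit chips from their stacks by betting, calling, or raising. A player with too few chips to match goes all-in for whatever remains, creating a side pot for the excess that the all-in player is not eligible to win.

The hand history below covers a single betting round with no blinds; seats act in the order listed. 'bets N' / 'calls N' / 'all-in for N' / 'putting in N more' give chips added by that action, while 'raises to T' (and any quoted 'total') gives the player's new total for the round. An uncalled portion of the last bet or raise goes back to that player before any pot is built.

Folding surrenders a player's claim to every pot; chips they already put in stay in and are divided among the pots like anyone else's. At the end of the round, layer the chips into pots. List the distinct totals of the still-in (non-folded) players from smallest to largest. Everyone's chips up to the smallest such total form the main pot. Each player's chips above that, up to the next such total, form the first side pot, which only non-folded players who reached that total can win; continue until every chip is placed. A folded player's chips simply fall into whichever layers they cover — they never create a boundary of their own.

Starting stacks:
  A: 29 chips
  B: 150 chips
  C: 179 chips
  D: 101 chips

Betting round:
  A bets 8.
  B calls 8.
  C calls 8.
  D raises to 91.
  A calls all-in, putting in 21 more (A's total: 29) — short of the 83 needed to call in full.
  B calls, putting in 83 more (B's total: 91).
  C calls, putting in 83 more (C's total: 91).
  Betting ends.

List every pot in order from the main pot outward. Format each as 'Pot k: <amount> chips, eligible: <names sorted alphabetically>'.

Contributions: A=29, B=91, C=91, D=91
Pot levels (distinct totals of non-folded players): 29, 91
Layer 1-29: 29 each from A, B, C, D = 29*4 = 116 chips; eligible A, B, C, D
Layer 30-91: 62 each from B, C, D = 62*3 = 186 chips; eligible B, C, D

Pot 1: 116 chips, eligible: A, B, C, D
Pot 2: 186 chips, eligible: B, C, D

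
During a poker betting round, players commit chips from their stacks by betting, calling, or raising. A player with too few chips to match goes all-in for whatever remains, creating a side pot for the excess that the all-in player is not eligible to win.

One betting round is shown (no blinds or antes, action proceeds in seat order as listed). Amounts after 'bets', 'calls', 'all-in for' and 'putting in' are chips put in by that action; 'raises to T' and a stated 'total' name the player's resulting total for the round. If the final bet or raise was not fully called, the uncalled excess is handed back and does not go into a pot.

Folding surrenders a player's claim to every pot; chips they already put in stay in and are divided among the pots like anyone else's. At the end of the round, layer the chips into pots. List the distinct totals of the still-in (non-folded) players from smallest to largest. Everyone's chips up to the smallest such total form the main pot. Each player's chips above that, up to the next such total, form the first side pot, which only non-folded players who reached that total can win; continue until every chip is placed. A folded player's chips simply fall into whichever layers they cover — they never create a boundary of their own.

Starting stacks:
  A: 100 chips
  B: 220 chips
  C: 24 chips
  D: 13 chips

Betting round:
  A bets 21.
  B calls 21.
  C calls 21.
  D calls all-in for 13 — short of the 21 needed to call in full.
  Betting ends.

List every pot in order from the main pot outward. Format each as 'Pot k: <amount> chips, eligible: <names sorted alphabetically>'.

Contributions: A=21, B=21, C=21, D=13
Pot levels (distinct totals of non-folded players): 13, 21
Layer 1-13: 13 each from A, B, C, D = 13*4 = 52 chips; eligible A, B, C, D
Layer 14-21: 8 each from A, B, C = 8*3 = 24 chips; eligible A, B, C

Pot 1: 52 chips, eligible: A, B, C, D
Pot 2: 24 chips, eligible: A, B, C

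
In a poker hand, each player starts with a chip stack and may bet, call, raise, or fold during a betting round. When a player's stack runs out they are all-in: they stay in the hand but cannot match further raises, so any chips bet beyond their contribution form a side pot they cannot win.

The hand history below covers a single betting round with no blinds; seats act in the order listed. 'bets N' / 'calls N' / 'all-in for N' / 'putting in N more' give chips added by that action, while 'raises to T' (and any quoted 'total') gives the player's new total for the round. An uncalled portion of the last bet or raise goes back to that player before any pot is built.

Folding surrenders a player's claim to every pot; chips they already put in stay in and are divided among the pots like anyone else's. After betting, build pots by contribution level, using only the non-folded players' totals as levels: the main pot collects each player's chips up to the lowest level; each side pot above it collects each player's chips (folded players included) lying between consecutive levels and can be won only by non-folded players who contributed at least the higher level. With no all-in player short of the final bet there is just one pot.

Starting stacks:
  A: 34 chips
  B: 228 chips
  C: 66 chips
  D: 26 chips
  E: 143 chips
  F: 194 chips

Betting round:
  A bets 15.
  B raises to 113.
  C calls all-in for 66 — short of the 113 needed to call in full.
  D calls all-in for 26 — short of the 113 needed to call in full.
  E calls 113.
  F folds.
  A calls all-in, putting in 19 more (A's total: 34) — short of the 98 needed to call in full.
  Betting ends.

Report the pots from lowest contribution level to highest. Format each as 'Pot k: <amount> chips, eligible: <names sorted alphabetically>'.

Contributions: A=34, B=113, C=66, D=26, E=113
Folded: F
Pot levels (distinct totals of non-folded players): 26, 34, 66, 113
Layer 1-26: 26 each from A, B, C, D, E = 26*5 = 130 chips; eligible A, B, C, D, E
Layer 27-34: 8 each from A, B, C, E = 8*4 = 32 chips; eligible A, B, C, E
Layer 35-66: 32 each from B, C, E = 32*3 = 96 chips; eligible B, C, E
Layer 67-113: 47 each from B, E = 47*2 = 94 chips; eligible B, E

Pot 1: 130 chips, eligible: A, B, C, D, E
Pot 2: 32 chips, eligible: A, B, C, E
Pot 3: 96 chips, eligible: B, C, E
Pot 4: 94 chips, eligible: B, E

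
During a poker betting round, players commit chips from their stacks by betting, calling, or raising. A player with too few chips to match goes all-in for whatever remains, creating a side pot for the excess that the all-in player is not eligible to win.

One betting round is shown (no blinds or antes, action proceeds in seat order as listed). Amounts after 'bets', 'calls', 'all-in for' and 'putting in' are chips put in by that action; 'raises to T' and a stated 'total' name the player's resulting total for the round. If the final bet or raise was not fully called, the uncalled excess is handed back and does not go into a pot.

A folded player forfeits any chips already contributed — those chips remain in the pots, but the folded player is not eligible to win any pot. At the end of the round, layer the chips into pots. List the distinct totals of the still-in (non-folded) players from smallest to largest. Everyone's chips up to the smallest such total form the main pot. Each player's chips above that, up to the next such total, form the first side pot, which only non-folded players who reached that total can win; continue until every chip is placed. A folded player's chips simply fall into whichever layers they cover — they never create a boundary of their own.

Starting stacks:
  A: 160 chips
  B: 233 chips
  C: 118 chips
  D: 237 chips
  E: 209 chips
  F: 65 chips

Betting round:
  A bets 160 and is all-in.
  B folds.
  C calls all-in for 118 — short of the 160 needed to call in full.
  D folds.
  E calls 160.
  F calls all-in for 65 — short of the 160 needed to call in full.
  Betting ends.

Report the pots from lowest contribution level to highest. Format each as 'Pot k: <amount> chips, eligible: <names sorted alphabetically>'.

Contributions: A=160, C=118, E=160, F=65
Folded: B, D
Pot levels (distinct totals of non-folded players): 65, 118, 160
Layer 1-65: 65 each from A, C, E, F = 65*4 = 260 chips; eligible A, C, E, F
Layer 66-118: 53 each from A, C, E = 53*3 = 159 chips; eligible A, C, E
Layer 119-160: 42 each from A, E = 42*2 = 84 chips; eligible A, E

Pot 1: 260 chips, eligible: A, C, E, F
Pot 2: 159 chips, eligible: A, C, E
Pot 3: 84 chips, eligible: A, E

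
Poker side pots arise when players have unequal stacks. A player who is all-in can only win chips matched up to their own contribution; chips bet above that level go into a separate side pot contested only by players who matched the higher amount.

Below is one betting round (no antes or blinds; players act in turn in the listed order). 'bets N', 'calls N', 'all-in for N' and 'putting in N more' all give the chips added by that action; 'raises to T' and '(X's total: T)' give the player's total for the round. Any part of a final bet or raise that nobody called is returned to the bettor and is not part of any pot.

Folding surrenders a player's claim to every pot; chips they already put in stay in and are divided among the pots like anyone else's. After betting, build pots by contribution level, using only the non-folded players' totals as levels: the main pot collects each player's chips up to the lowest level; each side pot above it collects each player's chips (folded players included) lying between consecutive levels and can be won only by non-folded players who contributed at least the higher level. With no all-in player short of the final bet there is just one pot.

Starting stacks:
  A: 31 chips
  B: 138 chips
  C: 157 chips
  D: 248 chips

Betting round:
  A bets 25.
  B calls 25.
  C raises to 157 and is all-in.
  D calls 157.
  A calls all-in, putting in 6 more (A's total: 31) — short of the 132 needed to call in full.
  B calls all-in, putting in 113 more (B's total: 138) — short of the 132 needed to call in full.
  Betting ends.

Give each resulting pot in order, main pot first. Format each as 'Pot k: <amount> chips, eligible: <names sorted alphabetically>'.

Contributions: A=31, B=138, C=157, D=157
Pot levels (distinct totals of non-folded players): 31, 138, 157
Layer 1-31: 31 each from A, B, C, D = 31*4 = 124 chips; eligible A, B, C, D
Layer 32-138: 107 each from B, C, D = 107*3 = 321 chips; eligible B, C, D
Layer 139-157: 19 each from C, D = 19*2 = 38 chips; eligible C, D

Pot 1: 124 chips, eligible: A, B, C, D
Pot 2: 321 chips, eligible: B, C, D
Pot 3: 38 chips, eligible: C, D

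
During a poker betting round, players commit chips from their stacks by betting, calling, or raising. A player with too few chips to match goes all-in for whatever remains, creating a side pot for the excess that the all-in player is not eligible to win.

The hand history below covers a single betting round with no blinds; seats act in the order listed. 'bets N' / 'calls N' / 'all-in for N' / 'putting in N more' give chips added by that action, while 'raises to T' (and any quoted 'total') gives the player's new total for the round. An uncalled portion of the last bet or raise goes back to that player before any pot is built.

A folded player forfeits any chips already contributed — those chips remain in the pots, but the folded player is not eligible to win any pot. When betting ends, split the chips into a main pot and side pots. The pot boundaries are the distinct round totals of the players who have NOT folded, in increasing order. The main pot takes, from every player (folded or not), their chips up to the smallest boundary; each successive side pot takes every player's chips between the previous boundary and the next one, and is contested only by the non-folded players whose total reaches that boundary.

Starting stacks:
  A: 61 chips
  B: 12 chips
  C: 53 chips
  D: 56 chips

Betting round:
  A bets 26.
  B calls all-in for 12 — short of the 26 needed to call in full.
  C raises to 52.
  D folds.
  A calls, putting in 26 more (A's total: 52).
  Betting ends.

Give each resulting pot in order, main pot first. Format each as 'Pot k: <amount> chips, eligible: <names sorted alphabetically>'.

Contributions: A=52, B=12, C=52
Folded: D
Pot levels (distinct totals of non-folded players): 12, 52
Layer 1-12: 12 each from A, B, C = 12*3 = 36 chips; eligible A, B, C
Layer 13-52: 40 each from A, C = 40*2 = 80 chips; eligible A, C

Pot 1: 36 chips, eligible: A, B, C
Pot 2: 80 chips, eligible: A, C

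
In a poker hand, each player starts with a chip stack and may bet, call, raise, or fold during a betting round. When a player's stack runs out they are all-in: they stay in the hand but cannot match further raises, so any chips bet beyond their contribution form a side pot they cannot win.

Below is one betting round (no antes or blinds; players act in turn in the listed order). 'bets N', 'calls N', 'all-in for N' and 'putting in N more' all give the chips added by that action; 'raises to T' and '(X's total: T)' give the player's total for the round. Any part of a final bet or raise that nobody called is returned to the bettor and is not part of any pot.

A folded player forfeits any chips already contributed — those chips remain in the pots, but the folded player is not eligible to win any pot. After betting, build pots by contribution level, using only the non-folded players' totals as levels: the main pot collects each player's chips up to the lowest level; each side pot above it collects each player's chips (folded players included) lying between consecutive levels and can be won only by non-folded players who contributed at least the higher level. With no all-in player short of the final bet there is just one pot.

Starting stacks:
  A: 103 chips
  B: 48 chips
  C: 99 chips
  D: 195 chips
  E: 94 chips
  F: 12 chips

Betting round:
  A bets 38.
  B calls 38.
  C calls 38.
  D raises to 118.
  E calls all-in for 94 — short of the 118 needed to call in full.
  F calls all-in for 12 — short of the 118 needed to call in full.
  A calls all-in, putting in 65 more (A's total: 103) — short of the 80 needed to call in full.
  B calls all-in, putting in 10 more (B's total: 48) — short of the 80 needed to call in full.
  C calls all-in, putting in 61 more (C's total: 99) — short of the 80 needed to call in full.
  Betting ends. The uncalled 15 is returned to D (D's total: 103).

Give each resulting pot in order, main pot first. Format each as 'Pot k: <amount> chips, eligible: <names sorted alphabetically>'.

Pot 1: 72 chips, eligible: A, B, C, D, E, F
Pot 2: 180 chips, eligible: A, B, C, D, E
Pot 3: 184 chips, eligible: A, C, D, E
Pot 4: 15 chips, eligible: A, C, D
Pot 5: 8 chips, eligible: A, D

Derivation:
Contributions (after 15 returned to D): A=103, B=48, C=99, D=103, E=94, F=12
Pot levels (distinct totals of non-folded players): 12, 48, 94, 99, 103
Layer 1-12: 12 each from A, B, C, D, E, F = 12*6 = 72 chips; eligible A, B, C, D, E, F
Layer 13-48: 36 each from A, B, C, D, E = 36*5 = 180 chips; eligible A, B, C, D, E
Layer 49-94: 46 each from A, C, D, E = 46*4 = 184 chips; eligible A, C, D, E
Layer 95-99: 5 each from A, C, D = 5*3 = 15 chips; eligible A, C, D
Layer 100-103: 4 each from A, D = 4*2 = 8 chips; eligible A, D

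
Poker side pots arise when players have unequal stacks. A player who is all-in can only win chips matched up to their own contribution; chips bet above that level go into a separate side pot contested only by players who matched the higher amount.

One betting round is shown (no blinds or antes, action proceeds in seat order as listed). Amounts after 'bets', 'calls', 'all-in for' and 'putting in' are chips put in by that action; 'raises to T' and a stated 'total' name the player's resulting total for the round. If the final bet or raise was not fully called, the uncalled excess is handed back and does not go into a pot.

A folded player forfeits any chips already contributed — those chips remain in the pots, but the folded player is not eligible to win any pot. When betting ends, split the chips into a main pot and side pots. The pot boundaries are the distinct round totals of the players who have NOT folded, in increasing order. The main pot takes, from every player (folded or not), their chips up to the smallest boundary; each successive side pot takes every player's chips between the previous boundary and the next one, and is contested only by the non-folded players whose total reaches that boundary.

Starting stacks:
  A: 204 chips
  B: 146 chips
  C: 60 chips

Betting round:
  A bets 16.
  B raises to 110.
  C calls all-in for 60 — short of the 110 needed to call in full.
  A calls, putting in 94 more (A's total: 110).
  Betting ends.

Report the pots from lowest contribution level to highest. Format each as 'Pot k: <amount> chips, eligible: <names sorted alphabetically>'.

Pot 1: 180 chips, eligible: A, B, C
Pot 2: 100 chips, eligible: A, B

Derivation:
Contributions: A=110, B=110, C=60
Pot levels (distinct totals of non-folded players): 60, 110
Layer 1-60: 60 each from A, B, C = 60*3 = 180 chips; eligible A, B, C
Layer 61-110: 50 each from A, B = 50*2 = 100 chips; eligible A, B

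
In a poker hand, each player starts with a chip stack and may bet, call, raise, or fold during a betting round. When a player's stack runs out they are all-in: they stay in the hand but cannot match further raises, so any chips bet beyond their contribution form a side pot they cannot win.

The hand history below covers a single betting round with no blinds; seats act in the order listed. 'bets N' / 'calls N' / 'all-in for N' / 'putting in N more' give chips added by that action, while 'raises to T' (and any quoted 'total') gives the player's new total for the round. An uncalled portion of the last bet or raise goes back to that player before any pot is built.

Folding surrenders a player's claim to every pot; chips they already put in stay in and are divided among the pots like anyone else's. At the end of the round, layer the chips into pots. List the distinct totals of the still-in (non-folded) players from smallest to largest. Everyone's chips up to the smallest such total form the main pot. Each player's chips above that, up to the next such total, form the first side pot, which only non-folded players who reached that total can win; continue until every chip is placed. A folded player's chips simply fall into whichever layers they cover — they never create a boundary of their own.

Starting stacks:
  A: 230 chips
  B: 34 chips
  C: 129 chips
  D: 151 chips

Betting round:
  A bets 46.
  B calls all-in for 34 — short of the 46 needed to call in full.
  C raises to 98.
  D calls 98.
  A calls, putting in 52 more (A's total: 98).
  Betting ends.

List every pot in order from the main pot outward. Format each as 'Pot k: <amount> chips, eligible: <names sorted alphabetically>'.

Pot 1: 136 chips, eligible: A, B, C, D
Pot 2: 192 chips, eligible: A, C, D

Derivation:
Contributions: A=98, B=34, C=98, D=98
Pot levels (distinct totals of non-folded players): 34, 98
Layer 1-34: 34 each from A, B, C, D = 34*4 = 136 chips; eligible A, B, C, D
Layer 35-98: 64 each from A, C, D = 64*3 = 192 chips; eligible A, C, D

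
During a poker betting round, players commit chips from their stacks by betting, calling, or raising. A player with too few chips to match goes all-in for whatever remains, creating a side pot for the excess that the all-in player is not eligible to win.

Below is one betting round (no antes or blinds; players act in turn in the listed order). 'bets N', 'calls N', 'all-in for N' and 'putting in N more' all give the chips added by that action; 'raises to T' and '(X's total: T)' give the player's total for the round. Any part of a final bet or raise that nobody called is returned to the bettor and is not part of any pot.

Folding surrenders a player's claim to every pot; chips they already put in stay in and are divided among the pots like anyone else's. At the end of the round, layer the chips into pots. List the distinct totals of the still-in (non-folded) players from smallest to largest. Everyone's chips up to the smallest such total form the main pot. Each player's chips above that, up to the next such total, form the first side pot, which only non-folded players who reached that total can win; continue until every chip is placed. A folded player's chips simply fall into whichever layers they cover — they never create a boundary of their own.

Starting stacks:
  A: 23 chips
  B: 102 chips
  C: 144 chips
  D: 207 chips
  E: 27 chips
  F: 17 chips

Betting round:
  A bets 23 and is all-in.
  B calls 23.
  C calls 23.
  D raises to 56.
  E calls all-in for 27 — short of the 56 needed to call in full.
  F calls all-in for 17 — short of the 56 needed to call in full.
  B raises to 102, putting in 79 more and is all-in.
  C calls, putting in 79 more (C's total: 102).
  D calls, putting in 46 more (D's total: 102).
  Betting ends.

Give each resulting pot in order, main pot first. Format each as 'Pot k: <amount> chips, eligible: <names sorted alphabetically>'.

Pot 1: 102 chips, eligible: A, B, C, D, E, F
Pot 2: 30 chips, eligible: A, B, C, D, E
Pot 3: 16 chips, eligible: B, C, D, E
Pot 4: 225 chips, eligible: B, C, D

Derivation:
Contributions: A=23, B=102, C=102, D=102, E=27, F=17
Pot levels (distinct totals of non-folded players): 17, 23, 27, 102
Layer 1-17: 17 each from A, B, C, D, E, F = 17*6 = 102 chips; eligible A, B, C, D, E, F
Layer 18-23: 6 each from A, B, C, D, E = 6*5 = 30 chips; eligible A, B, C, D, E
Layer 24-27: 4 each from B, C, D, E = 4*4 = 16 chips; eligible B, C, D, E
Layer 28-102: 75 each from B, C, D = 75*3 = 225 chips; eligible B, C, D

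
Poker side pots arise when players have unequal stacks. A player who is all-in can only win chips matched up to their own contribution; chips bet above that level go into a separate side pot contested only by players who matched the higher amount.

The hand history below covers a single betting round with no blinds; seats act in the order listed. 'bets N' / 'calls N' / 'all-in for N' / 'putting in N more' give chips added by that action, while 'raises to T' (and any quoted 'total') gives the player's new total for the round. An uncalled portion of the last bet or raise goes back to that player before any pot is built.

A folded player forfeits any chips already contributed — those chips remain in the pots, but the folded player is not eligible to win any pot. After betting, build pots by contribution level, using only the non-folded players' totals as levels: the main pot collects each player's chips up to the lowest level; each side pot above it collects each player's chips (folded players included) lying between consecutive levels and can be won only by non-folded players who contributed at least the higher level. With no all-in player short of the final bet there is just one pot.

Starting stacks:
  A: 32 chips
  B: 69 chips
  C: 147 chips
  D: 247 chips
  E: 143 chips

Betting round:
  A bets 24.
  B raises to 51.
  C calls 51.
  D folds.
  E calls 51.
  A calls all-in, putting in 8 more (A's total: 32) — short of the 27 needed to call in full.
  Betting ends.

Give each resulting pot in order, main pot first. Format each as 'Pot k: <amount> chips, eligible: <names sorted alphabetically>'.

Pot 1: 128 chips, eligible: A, B, C, E
Pot 2: 57 chips, eligible: B, C, E

Derivation:
Contributions: A=32, B=51, C=51, E=51
Folded: D
Pot levels (distinct totals of non-folded players): 32, 51
Layer 1-32: 32 each from A, B, C, E = 32*4 = 128 chips; eligible A, B, C, E
Layer 33-51: 19 each from B, C, E = 19*3 = 57 chips; eligible B, C, E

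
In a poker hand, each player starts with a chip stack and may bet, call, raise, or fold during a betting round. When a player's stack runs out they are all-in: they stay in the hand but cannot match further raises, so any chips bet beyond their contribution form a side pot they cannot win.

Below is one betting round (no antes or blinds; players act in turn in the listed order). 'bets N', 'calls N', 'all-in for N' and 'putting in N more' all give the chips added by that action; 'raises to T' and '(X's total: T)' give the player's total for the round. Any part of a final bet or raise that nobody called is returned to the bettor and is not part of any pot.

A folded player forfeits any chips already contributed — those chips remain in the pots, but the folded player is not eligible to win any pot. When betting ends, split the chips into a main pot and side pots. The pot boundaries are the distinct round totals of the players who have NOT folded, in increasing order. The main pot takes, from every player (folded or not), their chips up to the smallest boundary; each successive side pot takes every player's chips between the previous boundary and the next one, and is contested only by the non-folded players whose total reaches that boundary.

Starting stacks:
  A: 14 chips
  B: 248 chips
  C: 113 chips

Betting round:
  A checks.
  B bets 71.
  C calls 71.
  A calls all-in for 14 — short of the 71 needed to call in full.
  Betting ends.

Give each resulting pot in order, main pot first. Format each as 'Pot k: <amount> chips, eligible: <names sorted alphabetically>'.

Contributions: A=14, B=71, C=71
Pot levels (distinct totals of non-folded players): 14, 71
Layer 1-14: 14 each from A, B, C = 14*3 = 42 chips; eligible A, B, C
Layer 15-71: 57 each from B, C = 57*2 = 114 chips; eligible B, C

Pot 1: 42 chips, eligible: A, B, C
Pot 2: 114 chips, eligible: B, C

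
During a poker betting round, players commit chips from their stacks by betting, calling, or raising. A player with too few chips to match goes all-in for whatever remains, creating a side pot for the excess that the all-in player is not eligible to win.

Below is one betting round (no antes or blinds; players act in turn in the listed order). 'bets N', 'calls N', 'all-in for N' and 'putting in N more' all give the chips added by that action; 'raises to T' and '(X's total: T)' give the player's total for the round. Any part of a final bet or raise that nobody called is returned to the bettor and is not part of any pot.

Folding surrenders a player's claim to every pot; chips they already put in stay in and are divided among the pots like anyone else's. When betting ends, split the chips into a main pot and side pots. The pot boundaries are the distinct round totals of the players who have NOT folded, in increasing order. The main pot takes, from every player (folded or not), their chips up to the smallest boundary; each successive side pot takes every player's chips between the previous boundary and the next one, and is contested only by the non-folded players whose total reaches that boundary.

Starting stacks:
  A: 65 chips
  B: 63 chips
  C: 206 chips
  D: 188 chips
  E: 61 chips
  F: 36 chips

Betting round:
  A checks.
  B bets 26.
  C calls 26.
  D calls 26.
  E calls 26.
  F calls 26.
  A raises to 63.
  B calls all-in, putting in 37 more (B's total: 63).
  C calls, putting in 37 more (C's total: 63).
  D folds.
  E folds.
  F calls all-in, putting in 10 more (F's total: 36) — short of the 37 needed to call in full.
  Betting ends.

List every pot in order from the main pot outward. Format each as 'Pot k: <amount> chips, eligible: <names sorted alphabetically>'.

Contributions: A=63, B=63, C=63, D=26, E=26, F=36
Folded: D, E
Pot levels (distinct totals of non-folded players): 36, 63
Layer 1-36: A 36 + B 36 + C 36 + D 26 + E 26 + F 36 = 196 chips; eligible A, B, C, F
Layer 37-63: 27 each from A, B, C = 27*3 = 81 chips; eligible A, B, C

Pot 1: 196 chips, eligible: A, B, C, F
Pot 2: 81 chips, eligible: A, B, C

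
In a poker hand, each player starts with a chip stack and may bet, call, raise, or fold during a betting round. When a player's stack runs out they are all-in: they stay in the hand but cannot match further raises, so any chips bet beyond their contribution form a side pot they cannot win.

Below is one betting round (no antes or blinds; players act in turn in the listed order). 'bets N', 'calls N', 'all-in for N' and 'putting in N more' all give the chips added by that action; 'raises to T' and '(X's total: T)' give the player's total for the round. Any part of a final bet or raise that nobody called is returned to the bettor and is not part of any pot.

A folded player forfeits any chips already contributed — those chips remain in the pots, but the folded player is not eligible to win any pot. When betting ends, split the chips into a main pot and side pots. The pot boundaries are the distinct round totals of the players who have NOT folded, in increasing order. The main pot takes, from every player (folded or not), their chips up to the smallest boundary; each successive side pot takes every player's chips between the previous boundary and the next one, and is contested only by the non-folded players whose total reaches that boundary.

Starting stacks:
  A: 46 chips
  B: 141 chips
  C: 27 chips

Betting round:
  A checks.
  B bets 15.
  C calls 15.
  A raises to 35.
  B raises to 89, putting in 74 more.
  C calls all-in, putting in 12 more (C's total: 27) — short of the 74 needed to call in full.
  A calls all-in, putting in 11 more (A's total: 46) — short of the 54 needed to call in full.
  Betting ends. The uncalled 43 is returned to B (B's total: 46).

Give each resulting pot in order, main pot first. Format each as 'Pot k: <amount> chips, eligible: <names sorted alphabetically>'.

Pot 1: 81 chips, eligible: A, B, C
Pot 2: 38 chips, eligible: A, B

Derivation:
Contributions (after 43 returned to B): A=46, B=46, C=27
Pot levels (distinct totals of non-folded players): 27, 46
Layer 1-27: 27 each from A, B, C = 27*3 = 81 chips; eligible A, B, C
Layer 28-46: 19 each from A, B = 19*2 = 38 chips; eligible A, B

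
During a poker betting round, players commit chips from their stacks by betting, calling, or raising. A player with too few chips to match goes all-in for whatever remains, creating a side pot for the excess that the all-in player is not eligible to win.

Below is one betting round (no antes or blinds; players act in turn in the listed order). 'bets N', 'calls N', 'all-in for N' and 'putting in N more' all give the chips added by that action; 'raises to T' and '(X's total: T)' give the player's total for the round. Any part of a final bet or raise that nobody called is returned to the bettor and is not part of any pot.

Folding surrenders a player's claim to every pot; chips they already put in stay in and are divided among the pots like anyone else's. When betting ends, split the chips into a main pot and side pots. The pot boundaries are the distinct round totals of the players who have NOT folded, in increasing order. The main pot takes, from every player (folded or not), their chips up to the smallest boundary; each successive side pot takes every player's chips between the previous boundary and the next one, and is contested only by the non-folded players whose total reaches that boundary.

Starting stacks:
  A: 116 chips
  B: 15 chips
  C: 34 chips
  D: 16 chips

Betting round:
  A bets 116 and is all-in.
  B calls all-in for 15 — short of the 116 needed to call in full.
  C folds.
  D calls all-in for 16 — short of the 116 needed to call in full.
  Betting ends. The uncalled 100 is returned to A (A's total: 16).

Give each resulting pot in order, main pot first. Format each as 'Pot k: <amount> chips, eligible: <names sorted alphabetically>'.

Contributions (after 100 returned to A): A=16, B=15, D=16
Folded: C
Pot levels (distinct totals of non-folded players): 15, 16
Layer 1-15: 15 each from A, B, D = 15*3 = 45 chips; eligible A, B, D
Layer 16-16: 1 each from A, D = 1*2 = 2 chips; eligible A, D

Pot 1: 45 chips, eligible: A, B, D
Pot 2: 2 chips, eligible: A, D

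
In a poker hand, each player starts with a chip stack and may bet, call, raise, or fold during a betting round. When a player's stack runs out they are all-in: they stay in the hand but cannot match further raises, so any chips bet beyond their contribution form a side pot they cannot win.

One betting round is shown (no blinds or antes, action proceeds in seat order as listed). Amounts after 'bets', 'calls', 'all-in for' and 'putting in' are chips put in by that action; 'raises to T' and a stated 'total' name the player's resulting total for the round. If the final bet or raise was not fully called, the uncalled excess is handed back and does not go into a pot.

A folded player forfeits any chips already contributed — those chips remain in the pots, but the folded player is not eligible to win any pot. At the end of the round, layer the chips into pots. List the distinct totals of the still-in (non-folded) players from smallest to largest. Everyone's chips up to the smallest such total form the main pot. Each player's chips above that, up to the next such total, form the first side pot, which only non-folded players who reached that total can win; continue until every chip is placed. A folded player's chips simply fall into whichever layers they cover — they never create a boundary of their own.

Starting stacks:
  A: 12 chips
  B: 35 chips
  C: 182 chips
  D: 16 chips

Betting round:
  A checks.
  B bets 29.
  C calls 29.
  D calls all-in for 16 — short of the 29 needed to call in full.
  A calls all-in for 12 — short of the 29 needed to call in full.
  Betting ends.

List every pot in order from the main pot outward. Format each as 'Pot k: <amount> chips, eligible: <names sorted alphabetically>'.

Pot 1: 48 chips, eligible: A, B, C, D
Pot 2: 12 chips, eligible: B, C, D
Pot 3: 26 chips, eligible: B, C

Derivation:
Contributions: A=12, B=29, C=29, D=16
Pot levels (distinct totals of non-folded players): 12, 16, 29
Layer 1-12: 12 each from A, B, C, D = 12*4 = 48 chips; eligible A, B, C, D
Layer 13-16: 4 each from B, C, D = 4*3 = 12 chips; eligible B, C, D
Layer 17-29: 13 each from B, C = 13*2 = 26 chips; eligible B, C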